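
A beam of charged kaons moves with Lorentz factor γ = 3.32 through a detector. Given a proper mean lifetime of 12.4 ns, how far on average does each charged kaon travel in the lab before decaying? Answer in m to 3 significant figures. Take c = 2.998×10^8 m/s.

β = √(1 − 1/γ²) = √(1 − 1/3.32²) = 0.95356
Dilated lifetime: Δt = γτ₀ = 3.32 × 12.4 ns = 41.168 ns
d = vΔt = 0.95356c × 41.168 ns = 2.8588×10^8 m/s × 4.1168×10^-8 s = 11.8 m

d ≈ 11.8 m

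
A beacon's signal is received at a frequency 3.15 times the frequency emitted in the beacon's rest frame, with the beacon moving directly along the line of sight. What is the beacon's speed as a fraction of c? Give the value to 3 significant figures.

β ≈ 0.817

f_obs/f_src = √((1+β)/(1−β)) = 3.15  ⇒  (1+β)/(1−β) = 9.9225
β = |1 − D²|/(1 + D²) = |1 − 9.9225|/(1 + 9.9225) = 0.817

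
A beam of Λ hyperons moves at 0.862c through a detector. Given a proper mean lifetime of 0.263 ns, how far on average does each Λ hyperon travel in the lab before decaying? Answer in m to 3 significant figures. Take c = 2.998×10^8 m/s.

γ = 1/√(1 − 0.862²) = 1.9727
Dilated lifetime: Δt = γτ₀ = 1.9727 × 0.263 ns = 0.51883 ns
d = vΔt = 0.862c × 0.51883 ns = 2.5843×10^8 m/s × 5.1883×10^-10 s = 0.134 m

d ≈ 0.134 m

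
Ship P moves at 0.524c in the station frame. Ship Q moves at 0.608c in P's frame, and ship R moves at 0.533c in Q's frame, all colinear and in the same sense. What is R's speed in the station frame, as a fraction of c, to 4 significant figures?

Compose boost 2: (0.608 + 0.524)/(1 + 0.608×0.524) = 1.132/1.31859 = 0.858491
Compose boost 3: (0.533 + 0.858491)/(1 + 0.533×0.858491) = 1.39149/1.45758 = 0.9547

u ≈ 0.9547c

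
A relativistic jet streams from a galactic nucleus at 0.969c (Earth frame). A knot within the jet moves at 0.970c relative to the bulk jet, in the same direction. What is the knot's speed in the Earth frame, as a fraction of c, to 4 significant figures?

u ≈ 0.9995c

Relativistic velocity addition: u = (u' + v)/(1 + u'v/c²)
= (0.970 + 0.969)/(1 + 0.970×0.969) = 1.939/1.93993 = 0.9995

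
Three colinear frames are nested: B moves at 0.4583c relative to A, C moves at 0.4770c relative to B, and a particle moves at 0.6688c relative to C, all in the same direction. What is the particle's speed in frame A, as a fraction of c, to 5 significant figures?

u ≈ 0.94912c

Compose boost 2: (0.4770 + 0.4583)/(1 + 0.4770×0.4583) = 0.93530/1.218609 = 0.7675144
Compose boost 3: (0.6688 + 0.7675144)/(1 + 0.6688×0.7675144) = 1.436314/1.513314 = 0.94912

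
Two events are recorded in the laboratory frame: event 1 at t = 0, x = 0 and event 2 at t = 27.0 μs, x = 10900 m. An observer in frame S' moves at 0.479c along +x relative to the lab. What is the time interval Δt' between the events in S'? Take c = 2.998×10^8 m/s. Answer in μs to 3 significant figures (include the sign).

γ = 1/√(1 − 0.479²) = 1.1392
Δt' = γ(Δt − vΔx/c²) = 1.1392 × (27.0 μs − 0.479×10900 m / (2.998×10^8 m/s))
= 1.1392 × (9.5847 μs) = 10.9 μs

Δt' ≈ 10.9 μs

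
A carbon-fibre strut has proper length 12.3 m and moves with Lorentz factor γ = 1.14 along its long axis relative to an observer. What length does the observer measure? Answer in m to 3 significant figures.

γ = 1.14 (given)
Length contraction: L = L₀/γ = 12.3/1.14 = 10.8 m

L ≈ 10.8 m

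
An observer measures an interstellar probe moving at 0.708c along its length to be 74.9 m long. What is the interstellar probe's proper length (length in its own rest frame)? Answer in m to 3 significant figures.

L₀ ≈ 106 m

γ = 1/√(1 − 0.708²) = 1.4160
L₀ = γL = 1.4160 × 74.9 = 106 m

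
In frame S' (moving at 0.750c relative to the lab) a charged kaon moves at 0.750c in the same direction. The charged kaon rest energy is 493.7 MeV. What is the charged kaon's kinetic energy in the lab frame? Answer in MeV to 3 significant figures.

u_lab = (0.750 + 0.750)/(1 + 0.750×0.750) = 0.960000
γ = 1/√(1 − 0.960000²) = 3.5714
K = (γ − 1)m₀c² = (3.5714 − 1) × 493.7 = 2.5714 × 493.7 = 1270 MeV

K ≈ 1270 MeV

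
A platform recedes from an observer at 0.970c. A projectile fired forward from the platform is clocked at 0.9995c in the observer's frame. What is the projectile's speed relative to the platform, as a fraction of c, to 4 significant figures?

u' ≈ 0.9677c

Inverse velocity addition: u' = (u − v)/(1 − uv/c²)
= (0.9995 − 0.970)/(1 − 0.9995×0.970) = 0.02950/0.0304850 = 0.9677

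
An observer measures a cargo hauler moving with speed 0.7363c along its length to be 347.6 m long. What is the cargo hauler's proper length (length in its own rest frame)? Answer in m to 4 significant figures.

L₀ ≈ 513.7 m

γ = 1/√(1 − 0.7363²) = 1.47786
L₀ = γL = 1.47786 × 347.6 = 513.7 m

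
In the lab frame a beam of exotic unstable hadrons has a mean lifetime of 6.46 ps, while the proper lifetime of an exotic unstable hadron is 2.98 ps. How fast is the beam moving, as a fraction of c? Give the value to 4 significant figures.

γ = Δt/τ₀ = 6.46/2.98 = 2.16779
β = √(1 − 1/γ²) = √(1 − 1/2.16779²) = 0.8872

β ≈ 0.8872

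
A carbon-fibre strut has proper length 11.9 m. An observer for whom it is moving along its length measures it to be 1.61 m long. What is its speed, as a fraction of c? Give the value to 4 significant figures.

γ = L₀/L = 11.9/1.61 = 7.39130
β = √(1 − 1/γ²) = 0.9908

β ≈ 0.9908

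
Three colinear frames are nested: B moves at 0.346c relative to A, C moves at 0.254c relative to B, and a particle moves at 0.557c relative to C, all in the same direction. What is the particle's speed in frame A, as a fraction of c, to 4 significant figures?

Compose boost 2: (0.254 + 0.346)/(1 + 0.254×0.346) = 0.6000/1.08788 = 0.551529
Compose boost 3: (0.557 + 0.551529)/(1 + 0.557×0.551529) = 1.10853/1.30720 = 0.8480

u ≈ 0.8480c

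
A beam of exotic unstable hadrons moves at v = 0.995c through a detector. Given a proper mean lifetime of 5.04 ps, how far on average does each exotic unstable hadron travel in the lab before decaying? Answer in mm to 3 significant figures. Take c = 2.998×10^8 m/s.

γ = 1/√(1 − 0.995²) = 10.013
Dilated lifetime: Δt = γτ₀ = 10.013 × 5.04 ps = 50.463 ps
d = vΔt = 0.995c × 50.463 ps = 2.9830×10^8 m/s × 5.0463×10^-11 s = 15.1 mm

d ≈ 15.1 mm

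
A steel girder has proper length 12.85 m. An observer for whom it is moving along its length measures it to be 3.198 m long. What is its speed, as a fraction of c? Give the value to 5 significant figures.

γ = L₀/L = 12.85/3.198 = 4.018136
β = √(1 − 1/γ²) = 0.96854

β ≈ 0.96854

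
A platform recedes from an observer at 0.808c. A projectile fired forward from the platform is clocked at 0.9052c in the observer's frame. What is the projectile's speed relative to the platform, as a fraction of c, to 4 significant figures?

Inverse velocity addition: u' = (u − v)/(1 − uv/c²)
= (0.9052 − 0.808)/(1 − 0.9052×0.808) = 0.09720/0.268598 = 0.3619

u' ≈ 0.3619c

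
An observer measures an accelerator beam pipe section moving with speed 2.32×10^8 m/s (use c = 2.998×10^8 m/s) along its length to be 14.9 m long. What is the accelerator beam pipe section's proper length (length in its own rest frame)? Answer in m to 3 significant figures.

L₀ ≈ 23.5 m

β = v/c = 2.32×10^8 / 2.998×10^8 = 0.77385
γ = 1/√(1 − 0.77385²) = 1.5789
L₀ = γL = 1.5789 × 14.9 = 23.5 m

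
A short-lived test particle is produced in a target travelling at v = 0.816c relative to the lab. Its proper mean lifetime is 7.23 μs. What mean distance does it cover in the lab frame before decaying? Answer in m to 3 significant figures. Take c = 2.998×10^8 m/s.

γ = 1/√(1 − 0.816²) = 1.7299
Dilated lifetime: Δt = γτ₀ = 1.7299 × 7.23 μs = 12.508 μs
d = vΔt = 0.816c × 12.508 μs = 2.4464×10^8 m/s × 1.2508×10^-5 s = 3060 m

d ≈ 3060 m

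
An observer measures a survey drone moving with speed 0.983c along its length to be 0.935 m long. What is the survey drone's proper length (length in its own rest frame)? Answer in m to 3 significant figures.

γ = 1/√(1 − 0.983²) = 5.4465
L₀ = γL = 5.4465 × 0.935 = 5.09 m

L₀ ≈ 5.09 m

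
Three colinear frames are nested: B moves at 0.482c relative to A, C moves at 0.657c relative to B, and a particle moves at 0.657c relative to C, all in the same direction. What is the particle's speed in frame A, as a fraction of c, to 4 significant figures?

Compose boost 2: (0.657 + 0.482)/(1 + 0.657×0.482) = 1.139/1.31667 = 0.865058
Compose boost 3: (0.657 + 0.865058)/(1 + 0.657×0.865058) = 1.52206/1.56834 = 0.9705

u ≈ 0.9705c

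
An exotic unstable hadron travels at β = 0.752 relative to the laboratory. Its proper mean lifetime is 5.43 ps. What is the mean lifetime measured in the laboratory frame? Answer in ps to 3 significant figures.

Δt ≈ 8.24 ps

γ = 1/√(1 − 0.752²) = 1.5171
Time dilation: Δt = γτ₀ = 1.5171 × 5.43 ps = 8.24 ps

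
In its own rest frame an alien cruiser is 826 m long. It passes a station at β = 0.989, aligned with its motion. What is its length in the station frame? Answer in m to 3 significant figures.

L ≈ 122 m

γ = 1/√(1 − 0.989²) = 6.7606
Length contraction: L = L₀/γ = 826/6.7606 = 122 m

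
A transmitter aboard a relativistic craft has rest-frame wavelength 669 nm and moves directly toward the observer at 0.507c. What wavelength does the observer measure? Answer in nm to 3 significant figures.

Relativistic Doppler: λ_obs = λ_src √((1−β)/(1+β))
= 669 × √(0.49300/1.5070) = 669 × 0.57196 = 383 nm

λ_obs ≈ 383 nm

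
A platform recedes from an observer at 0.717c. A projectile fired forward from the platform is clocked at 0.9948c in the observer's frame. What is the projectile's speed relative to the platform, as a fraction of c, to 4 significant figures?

u' ≈ 0.9689c

Inverse velocity addition: u' = (u − v)/(1 − uv/c²)
= (0.9948 − 0.717)/(1 − 0.9948×0.717) = 0.2778/0.286728 = 0.9689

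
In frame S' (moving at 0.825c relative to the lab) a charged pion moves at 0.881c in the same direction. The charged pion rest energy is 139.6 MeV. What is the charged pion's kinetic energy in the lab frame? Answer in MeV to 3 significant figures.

K ≈ 762 MeV

u_lab = (0.881 + 0.825)/(1 + 0.881×0.825) = 0.987940
γ = 1/√(1 − 0.987940²) = 6.4585
K = (γ − 1)m₀c² = (6.4585 − 1) × 139.6 = 5.4585 × 139.6 = 762 MeV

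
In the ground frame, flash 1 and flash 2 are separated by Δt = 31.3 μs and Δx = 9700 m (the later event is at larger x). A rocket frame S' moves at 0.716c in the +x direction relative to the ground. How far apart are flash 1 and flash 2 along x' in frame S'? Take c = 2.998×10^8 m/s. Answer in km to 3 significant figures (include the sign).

γ = 1/√(1 − 0.716²) = 1.4325
Δx' = γ(Δx − vΔt) = 1.4325 × (9700 m − 0.716×(2.998×10^8 m/s)×31.3×10^-6 s)
= 1.4325 × (2981.2 m) = 4.27 km

Δx' ≈ 4.27 km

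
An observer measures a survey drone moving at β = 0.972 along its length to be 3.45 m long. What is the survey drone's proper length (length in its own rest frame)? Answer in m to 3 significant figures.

L₀ ≈ 14.7 m

γ = 1/√(1 − 0.972²) = 4.2557
L₀ = γL = 4.2557 × 3.45 = 14.7 m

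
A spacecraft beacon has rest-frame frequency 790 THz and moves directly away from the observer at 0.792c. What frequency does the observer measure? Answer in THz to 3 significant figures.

Relativistic Doppler: f_obs = f_src √((1−β)/(1+β))
= 790 × √(0.20800/1.7920) = 790 × 0.34069 = 269 THz

f_obs ≈ 269 THz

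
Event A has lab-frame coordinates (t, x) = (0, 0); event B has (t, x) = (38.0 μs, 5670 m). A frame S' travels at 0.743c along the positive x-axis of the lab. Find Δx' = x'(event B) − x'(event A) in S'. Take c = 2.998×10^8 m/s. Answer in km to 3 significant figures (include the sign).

Δx' ≈ -4.18 km

γ = 1/√(1 − 0.743²) = 1.4941
Δx' = γ(Δx − vΔt) = 1.4941 × (5670 m − 0.743×(2.998×10^8 m/s)×38.0×10^-6 s)
= 1.4941 × (-2794.6 m) = -4.18 km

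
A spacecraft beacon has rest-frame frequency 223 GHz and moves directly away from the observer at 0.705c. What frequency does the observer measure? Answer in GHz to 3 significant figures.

Relativistic Doppler: f_obs = f_src √((1−β)/(1+β))
= 223 × √(0.29500/1.7050) = 223 × 0.41596 = 92.8 GHz

f_obs ≈ 92.8 GHz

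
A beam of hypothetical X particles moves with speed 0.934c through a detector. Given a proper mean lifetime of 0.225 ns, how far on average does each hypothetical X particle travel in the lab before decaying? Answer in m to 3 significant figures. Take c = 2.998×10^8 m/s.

d ≈ 0.176 m

γ = 1/√(1 − 0.934²) = 2.7990
Dilated lifetime: Δt = γτ₀ = 2.7990 × 0.225 ns = 0.62977 ns
d = vΔt = 0.934c × 0.62977 ns = 2.8001×10^8 m/s × 6.2977×10^-10 s = 0.176 m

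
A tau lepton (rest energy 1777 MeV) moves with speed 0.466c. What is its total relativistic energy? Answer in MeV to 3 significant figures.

E ≈ 2010 MeV

γ = 1/√(1 − 0.466²) = 1.1302
E = γm₀c² = 1.1302 × 1777 MeV = 2010 MeV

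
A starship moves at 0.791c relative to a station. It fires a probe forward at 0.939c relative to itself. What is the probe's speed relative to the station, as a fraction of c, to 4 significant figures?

Relativistic velocity addition: u = (u' + v)/(1 + u'v/c²)
= (0.939 + 0.791)/(1 + 0.939×0.791) = 1.730/1.74275 = 0.9927

u ≈ 0.9927c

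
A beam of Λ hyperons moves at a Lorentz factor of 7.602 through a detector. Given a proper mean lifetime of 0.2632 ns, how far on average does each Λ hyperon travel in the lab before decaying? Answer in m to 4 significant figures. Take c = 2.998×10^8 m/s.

β = √(1 − 1/γ²) = √(1 − 1/7.602²) = 0.991310
Dilated lifetime: Δt = γτ₀ = 7.602 × 0.2632 ns = 2.00085 ns
d = vΔt = 0.991310c × 2.00085 ns = 2.97195×10^8 m/s × 2.00085×10^-9 s = 0.5946 m

d ≈ 0.5946 m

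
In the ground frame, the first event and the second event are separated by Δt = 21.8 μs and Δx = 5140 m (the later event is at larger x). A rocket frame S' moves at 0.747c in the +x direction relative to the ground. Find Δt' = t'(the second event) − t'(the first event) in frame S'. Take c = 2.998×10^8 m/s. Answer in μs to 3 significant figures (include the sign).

Δt' ≈ 13.5 μs

γ = 1/√(1 − 0.747²) = 1.5042
Δt' = γ(Δt − vΔx/c²) = 1.5042 × (21.8 μs − 0.747×5140 m / (2.998×10^8 m/s))
= 1.5042 × (8.9929 μs) = 13.5 μs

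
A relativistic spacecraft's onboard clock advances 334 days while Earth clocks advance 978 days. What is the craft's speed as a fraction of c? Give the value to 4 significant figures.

β ≈ 0.9399

γ = Δt/τ₀ = 978/334 = 2.92814
β = √(1 − 1/γ²) = √(1 − 1/2.92814²) = 0.9399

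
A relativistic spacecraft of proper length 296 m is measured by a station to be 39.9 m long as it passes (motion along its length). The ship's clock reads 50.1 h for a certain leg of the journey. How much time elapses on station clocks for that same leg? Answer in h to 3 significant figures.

Δt ≈ 372 h

Length contraction ⇒ γ = L₀/L = 296/39.9 = 7.4185
Time dilation: Δt = γτ₀ = 7.4185 × 50.1 h = 372 h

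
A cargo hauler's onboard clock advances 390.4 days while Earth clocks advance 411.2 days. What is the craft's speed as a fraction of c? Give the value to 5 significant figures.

β ≈ 0.31402

γ = Δt/τ₀ = 411.2/390.4 = 1.053279
β = √(1 − 1/γ²) = √(1 − 1/1.053279²) = 0.31402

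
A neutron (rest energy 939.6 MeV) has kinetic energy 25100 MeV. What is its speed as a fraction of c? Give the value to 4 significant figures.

β ≈ 0.9993

γ = 1 + K/(m₀c²) = 1 + 25100/939.6 = 27.7135
β = √(1 − 1/γ²) = 0.9993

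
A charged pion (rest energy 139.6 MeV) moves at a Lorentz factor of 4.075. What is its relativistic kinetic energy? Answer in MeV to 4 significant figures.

K ≈ 429.3 MeV

γ = 4.075 (given)
K = (γ − 1)m₀c² = (4.075 − 1) × 139.6 MeV = 3.07500 × 139.6 MeV = 429.3 MeV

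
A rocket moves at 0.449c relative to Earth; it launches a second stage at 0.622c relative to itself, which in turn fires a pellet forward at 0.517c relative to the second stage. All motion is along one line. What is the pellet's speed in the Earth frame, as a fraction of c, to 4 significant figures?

u ≈ 0.9451c

Compose boost 2: (0.622 + 0.449)/(1 + 0.622×0.449) = 1.071/1.27928 = 0.837191
Compose boost 3: (0.517 + 0.837191)/(1 + 0.517×0.837191) = 1.35419/1.43283 = 0.9451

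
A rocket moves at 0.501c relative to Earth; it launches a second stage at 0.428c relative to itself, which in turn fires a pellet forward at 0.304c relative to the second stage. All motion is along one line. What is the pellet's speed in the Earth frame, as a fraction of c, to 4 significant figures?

u ≈ 0.8673c

Compose boost 2: (0.428 + 0.501)/(1 + 0.428×0.501) = 0.9290/1.21443 = 0.764969
Compose boost 3: (0.304 + 0.764969)/(1 + 0.304×0.764969) = 1.06897/1.23255 = 0.8673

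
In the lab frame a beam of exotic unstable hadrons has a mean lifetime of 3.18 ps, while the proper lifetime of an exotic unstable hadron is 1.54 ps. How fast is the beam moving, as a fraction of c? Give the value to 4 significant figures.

β ≈ 0.8749

γ = Δt/τ₀ = 3.18/1.54 = 2.06494
β = √(1 − 1/γ²) = √(1 − 1/2.06494²) = 0.8749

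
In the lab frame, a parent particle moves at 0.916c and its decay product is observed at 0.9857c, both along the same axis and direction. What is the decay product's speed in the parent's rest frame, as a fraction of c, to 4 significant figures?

u' ≈ 0.7178c

Inverse velocity addition: u' = (u − v)/(1 − uv/c²)
= (0.9857 − 0.916)/(1 − 0.9857×0.916) = 0.06970/0.0970988 = 0.7178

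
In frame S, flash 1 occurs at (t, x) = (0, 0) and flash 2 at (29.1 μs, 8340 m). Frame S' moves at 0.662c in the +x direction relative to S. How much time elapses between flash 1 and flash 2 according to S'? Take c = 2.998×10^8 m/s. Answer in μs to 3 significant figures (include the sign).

γ = 1/√(1 − 0.662²) = 1.3342
Δt' = γ(Δt − vΔx/c²) = 1.3342 × (29.1 μs − 0.662×8340 m / (2.998×10^8 m/s))
= 1.3342 × (10.684 μs) = 14.3 μs

Δt' ≈ 14.3 μs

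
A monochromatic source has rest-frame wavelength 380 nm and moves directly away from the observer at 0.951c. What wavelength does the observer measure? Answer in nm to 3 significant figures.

Relativistic Doppler: λ_obs = λ_src √((1+β)/(1−β))
= 380 × √(1.9510/0.049000) = 380 × 6.3100 = 2400 nm

λ_obs ≈ 2400 nm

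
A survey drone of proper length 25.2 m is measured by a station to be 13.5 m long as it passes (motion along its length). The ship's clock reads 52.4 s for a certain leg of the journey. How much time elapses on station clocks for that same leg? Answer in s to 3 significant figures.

Length contraction ⇒ γ = L₀/L = 25.2/13.5 = 1.8667
Time dilation: Δt = γτ₀ = 1.8667 × 52.4 s = 97.8 s

Δt ≈ 97.8 s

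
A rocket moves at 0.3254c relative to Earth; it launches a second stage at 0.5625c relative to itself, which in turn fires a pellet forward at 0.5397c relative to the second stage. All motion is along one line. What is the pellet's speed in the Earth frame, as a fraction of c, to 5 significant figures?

Compose boost 2: (0.5625 + 0.3254)/(1 + 0.5625×0.3254) = 0.88790/1.183037 = 0.7505257
Compose boost 3: (0.5397 + 0.7505257)/(1 + 0.5397×0.7505257) = 1.290226/1.405059 = 0.91827

u ≈ 0.91827c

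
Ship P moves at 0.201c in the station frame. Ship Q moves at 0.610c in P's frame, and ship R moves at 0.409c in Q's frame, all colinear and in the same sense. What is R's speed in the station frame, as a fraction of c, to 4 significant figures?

u ≈ 0.8734c

Compose boost 2: (0.610 + 0.201)/(1 + 0.610×0.201) = 0.8110/1.12261 = 0.722424
Compose boost 3: (0.409 + 0.722424)/(1 + 0.409×0.722424) = 1.13142/1.29547 = 0.8734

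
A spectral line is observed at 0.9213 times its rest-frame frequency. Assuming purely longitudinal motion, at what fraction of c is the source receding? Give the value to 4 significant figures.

f_obs/f_src = √((1−β)/(1+β)) = 0.9213  ⇒  (1−β)/(1+β) = 0.848794
β = |1 − D²|/(1 + D²) = |1 − 0.848794|/(1 + 0.848794) = 0.08179

β ≈ 0.08179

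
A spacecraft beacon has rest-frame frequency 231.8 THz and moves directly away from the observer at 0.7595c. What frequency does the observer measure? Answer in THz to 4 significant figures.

Relativistic Doppler: f_obs = f_src √((1−β)/(1+β))
= 231.8 × √(0.240500/1.75950) = 231.8 × 0.369711 = 85.70 THz

f_obs ≈ 85.70 THz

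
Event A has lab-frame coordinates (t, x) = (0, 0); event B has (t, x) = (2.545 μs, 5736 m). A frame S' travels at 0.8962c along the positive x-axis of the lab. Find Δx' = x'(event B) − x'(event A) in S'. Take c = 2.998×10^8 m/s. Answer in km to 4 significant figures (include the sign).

γ = 1/√(1 − 0.8962²) = 2.25403
Δx' = γ(Δx − vΔt) = 2.25403 × (5736 m − 0.8962×(2.998×10^8 m/s)×2.545×10^-6 s)
= 2.25403 × (5052.21 m) = 11.39 km

Δx' ≈ 11.39 km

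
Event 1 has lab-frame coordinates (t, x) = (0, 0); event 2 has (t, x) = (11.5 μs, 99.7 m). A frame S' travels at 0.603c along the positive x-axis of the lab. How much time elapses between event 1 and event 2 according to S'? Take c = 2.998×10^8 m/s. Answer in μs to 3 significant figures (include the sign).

γ = 1/√(1 − 0.603²) = 1.2535
Δt' = γ(Δt − vΔx/c²) = 1.2535 × (11.5 μs − 0.603×99.7 m / (2.998×10^8 m/s))
= 1.2535 × (11.299 μs) = 14.2 μs

Δt' ≈ 14.2 μs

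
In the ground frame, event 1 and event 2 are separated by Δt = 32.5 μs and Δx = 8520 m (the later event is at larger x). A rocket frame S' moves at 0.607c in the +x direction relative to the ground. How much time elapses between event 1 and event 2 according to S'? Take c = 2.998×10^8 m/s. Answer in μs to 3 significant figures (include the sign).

γ = 1/√(1 − 0.607²) = 1.2583
Δt' = γ(Δt − vΔx/c²) = 1.2583 × (32.5 μs − 0.607×8520 m / (2.998×10^8 m/s))
= 1.2583 × (15.250 μs) = 19.2 μs

Δt' ≈ 19.2 μs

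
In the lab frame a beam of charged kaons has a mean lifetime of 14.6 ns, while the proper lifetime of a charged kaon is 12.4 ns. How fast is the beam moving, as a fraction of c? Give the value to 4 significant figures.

β ≈ 0.5279

γ = Δt/τ₀ = 14.6/12.4 = 1.17742
β = √(1 − 1/γ²) = √(1 − 1/1.17742²) = 0.5279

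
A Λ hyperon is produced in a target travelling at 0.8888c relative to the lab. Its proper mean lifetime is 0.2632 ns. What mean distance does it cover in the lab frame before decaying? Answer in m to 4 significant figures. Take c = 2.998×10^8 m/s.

γ = 1/√(1 − 0.8888²) = 2.18200
Dilated lifetime: Δt = γτ₀ = 2.18200 × 0.2632 ns = 0.574302 ns
d = vΔt = 0.8888c × 0.574302 ns = 2.66462×10^8 m/s × 5.74302×10^-10 s = 0.1530 m

d ≈ 0.1530 m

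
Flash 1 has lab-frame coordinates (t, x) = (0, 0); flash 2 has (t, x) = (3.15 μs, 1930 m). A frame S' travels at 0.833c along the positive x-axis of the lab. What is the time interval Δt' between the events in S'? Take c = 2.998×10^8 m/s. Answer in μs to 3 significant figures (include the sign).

Δt' ≈ -4.00 μs

γ = 1/√(1 − 0.833²) = 1.8074
Δt' = γ(Δt − vΔx/c²) = 1.8074 × (3.15 μs − 0.833×1930 m / (2.998×10^8 m/s))
= 1.8074 × (-2.2125 μs) = -4.00 μs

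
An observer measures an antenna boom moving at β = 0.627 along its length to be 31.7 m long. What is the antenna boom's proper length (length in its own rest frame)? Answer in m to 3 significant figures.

γ = 1/√(1 − 0.627²) = 1.2837
L₀ = γL = 1.2837 × 31.7 = 40.7 m

L₀ ≈ 40.7 m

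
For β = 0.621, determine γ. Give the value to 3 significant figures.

γ ≈ 1.28

γ = 1/√(1 − β²) = 1/√(1 − 0.621²) = 1/√(0.61436) = 1.28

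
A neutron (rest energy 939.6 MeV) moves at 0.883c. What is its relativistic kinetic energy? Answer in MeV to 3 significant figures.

γ = 1/√(1 − 0.883²) = 2.1305
K = (γ − 1)m₀c² = (2.1305 − 1) × 939.6 MeV = 1.1305 × 939.6 MeV = 1060 MeV

K ≈ 1060 MeV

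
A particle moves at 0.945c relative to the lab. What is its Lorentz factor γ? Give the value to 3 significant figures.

γ = 1/√(1 − β²) = 1/√(1 − 0.945²) = 1/√(0.10698) = 3.06

γ ≈ 3.06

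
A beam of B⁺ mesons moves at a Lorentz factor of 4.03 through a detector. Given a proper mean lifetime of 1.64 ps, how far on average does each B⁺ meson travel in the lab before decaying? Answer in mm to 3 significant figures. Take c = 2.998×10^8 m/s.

β = √(1 − 1/γ²) = √(1 − 1/4.03²) = 0.96872
Dilated lifetime: Δt = γτ₀ = 4.03 × 1.64 ps = 6.6092 ps
d = vΔt = 0.96872c × 6.6092 ps = 2.9042×10^8 m/s × 6.6092×10^-12 s = 1.92 mm

d ≈ 1.92 mm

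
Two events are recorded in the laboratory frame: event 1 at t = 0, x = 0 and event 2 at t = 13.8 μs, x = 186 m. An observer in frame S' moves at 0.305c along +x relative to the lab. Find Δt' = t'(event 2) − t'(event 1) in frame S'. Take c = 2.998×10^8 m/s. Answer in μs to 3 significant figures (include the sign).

Δt' ≈ 14.3 μs

γ = 1/√(1 − 0.305²) = 1.0500
Δt' = γ(Δt − vΔx/c²) = 1.0500 × (13.8 μs − 0.305×186 m / (2.998×10^8 m/s))
= 1.0500 × (13.611 μs) = 14.3 μs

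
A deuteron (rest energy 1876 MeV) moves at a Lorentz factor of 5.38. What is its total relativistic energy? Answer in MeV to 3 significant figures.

γ = 5.38 (given)
E = γm₀c² = 5.38 × 1876 MeV = 10100 MeV

E ≈ 10100 MeV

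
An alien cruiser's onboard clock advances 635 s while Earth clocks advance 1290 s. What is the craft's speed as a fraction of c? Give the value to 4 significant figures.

β ≈ 0.8705

γ = Δt/τ₀ = 1290/635 = 2.03150
β = √(1 − 1/γ²) = √(1 − 1/2.03150²) = 0.8705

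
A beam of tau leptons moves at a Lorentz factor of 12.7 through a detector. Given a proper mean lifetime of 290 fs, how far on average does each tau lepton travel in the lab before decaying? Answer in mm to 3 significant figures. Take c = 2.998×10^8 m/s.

d ≈ 1.10 mm

β = √(1 − 1/γ²) = √(1 − 1/12.7²) = 0.99690
Dilated lifetime: Δt = γτ₀ = 12.7 × 290 fs = 3683.0 fs
d = vΔt = 0.99690c × 3683.0 fs = 2.9887×10^8 m/s × 3.6830×10^-12 s = 1.10 mm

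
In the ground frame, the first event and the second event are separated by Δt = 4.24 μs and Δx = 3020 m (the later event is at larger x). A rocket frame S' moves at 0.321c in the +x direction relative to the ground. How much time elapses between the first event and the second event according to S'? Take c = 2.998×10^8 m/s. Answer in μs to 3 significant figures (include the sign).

γ = 1/√(1 − 0.321²) = 1.0559
Δt' = γ(Δt − vΔx/c²) = 1.0559 × (4.24 μs − 0.321×3020 m / (2.998×10^8 m/s))
= 1.0559 × (1.0064 μs) = 1.06 μs

Δt' ≈ 1.06 μs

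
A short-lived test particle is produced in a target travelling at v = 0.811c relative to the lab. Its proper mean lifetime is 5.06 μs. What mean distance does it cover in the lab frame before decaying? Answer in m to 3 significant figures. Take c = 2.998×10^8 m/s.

γ = 1/√(1 − 0.811²) = 1.7093
Dilated lifetime: Δt = γτ₀ = 1.7093 × 5.06 μs = 8.6489 μs
d = vΔt = 0.811c × 8.6489 μs = 2.4314×10^8 m/s × 8.6489×10^-6 s = 2100 m

d ≈ 2100 m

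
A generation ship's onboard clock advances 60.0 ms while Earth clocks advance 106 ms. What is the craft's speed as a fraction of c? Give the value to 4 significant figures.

β ≈ 0.8244

γ = Δt/τ₀ = 106/60.0 = 1.76667
β = √(1 − 1/γ²) = √(1 − 1/1.76667²) = 0.8244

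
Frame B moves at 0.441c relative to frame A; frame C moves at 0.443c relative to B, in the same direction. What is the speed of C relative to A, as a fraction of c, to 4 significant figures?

Compose boost 2: (0.443 + 0.441)/(1 + 0.443×0.441) = 0.8840/1.19536 = 0.7395

u ≈ 0.7395c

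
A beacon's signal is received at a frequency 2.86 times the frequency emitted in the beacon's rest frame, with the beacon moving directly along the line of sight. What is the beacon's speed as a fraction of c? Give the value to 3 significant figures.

f_obs/f_src = √((1+β)/(1−β)) = 2.86  ⇒  (1+β)/(1−β) = 8.1796
β = |1 − D²|/(1 + D²) = |1 − 8.1796|/(1 + 8.1796) = 0.782

β ≈ 0.782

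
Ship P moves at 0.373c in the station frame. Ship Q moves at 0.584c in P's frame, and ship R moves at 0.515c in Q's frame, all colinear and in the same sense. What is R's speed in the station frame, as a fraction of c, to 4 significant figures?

u ≈ 0.9261c

Compose boost 2: (0.584 + 0.373)/(1 + 0.584×0.373) = 0.9570/1.21783 = 0.785823
Compose boost 3: (0.515 + 0.785823)/(1 + 0.515×0.785823) = 1.30082/1.40470 = 0.9261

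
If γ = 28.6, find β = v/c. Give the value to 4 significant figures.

β ≈ 0.9994

β = √(1 − 1/γ²) = √(1 − 1/28.6²) = √(0.998777) = 0.9994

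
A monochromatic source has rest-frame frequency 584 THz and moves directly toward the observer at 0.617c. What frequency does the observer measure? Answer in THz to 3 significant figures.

Relativistic Doppler: f_obs = f_src √((1+β)/(1−β))
= 584 × √(1.6170/0.38300) = 584 × 2.0547 = 1200 THz

f_obs ≈ 1200 THz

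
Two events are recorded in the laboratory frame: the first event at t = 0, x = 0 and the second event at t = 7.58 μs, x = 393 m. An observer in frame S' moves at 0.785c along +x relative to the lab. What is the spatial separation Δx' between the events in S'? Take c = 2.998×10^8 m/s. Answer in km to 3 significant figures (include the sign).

Δx' ≈ -2.25 km

γ = 1/√(1 − 0.785²) = 1.6142
Δx' = γ(Δx − vΔt) = 1.6142 × (393 m − 0.785×(2.998×10^8 m/s)×7.58×10^-6 s)
= 1.6142 × (-1390.9 m) = -2.25 km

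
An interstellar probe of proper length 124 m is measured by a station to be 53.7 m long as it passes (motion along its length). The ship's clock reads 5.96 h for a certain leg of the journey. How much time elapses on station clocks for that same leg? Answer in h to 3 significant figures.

Length contraction ⇒ γ = L₀/L = 124/53.7 = 2.3091
Time dilation: Δt = γτ₀ = 2.3091 × 5.96 h = 13.8 h

Δt ≈ 13.8 h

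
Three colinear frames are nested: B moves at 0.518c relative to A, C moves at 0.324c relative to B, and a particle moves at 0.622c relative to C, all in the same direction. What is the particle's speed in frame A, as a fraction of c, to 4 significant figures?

Compose boost 2: (0.324 + 0.518)/(1 + 0.324×0.518) = 0.8420/1.16783 = 0.720994
Compose boost 3: (0.622 + 0.720994)/(1 + 0.622×0.720994) = 1.34299/1.44846 = 0.9272

u ≈ 0.9272c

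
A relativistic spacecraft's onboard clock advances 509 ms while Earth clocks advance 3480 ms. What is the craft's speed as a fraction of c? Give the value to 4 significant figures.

γ = Δt/τ₀ = 3480/509 = 6.83694
β = √(1 − 1/γ²) = √(1 − 1/6.83694²) = 0.9892

β ≈ 0.9892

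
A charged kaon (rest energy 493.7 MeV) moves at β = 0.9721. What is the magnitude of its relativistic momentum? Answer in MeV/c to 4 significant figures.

γ = 1/√(1 − 0.9721²) = 4.26318
p = γβm₀c = 4.26318 × 0.9721 × 493.7 MeV/c = 2046 MeV/c

p ≈ 2046 MeV/c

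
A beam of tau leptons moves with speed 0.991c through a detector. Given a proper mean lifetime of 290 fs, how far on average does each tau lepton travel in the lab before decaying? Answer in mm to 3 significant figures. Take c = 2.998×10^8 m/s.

d ≈ 0.644 mm

γ = 1/√(1 − 0.991²) = 7.4704
Dilated lifetime: Δt = γτ₀ = 7.4704 × 290 fs = 2166.4 fs
d = vΔt = 0.991c × 2166.4 fs = 2.9710×10^8 m/s × 2.1664×10^-12 s = 0.644 mm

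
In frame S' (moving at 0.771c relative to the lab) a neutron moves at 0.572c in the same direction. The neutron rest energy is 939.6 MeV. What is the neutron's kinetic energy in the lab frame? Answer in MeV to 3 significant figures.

K ≈ 1650 MeV

u_lab = (0.572 + 0.771)/(1 + 0.572×0.771) = 0.931984
γ = 1/√(1 − 0.931984²) = 2.7586
K = (γ − 1)m₀c² = (2.7586 − 1) × 939.6 = 1.7586 × 939.6 = 1650 MeV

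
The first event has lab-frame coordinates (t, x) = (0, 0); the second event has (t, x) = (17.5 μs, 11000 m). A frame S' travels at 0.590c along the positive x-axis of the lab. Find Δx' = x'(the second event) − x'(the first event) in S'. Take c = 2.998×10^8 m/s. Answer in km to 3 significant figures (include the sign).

Δx' ≈ 9.79 km

γ = 1/√(1 − 0.590²) = 1.2385
Δx' = γ(Δx − vΔt) = 1.2385 × (11000 m − 0.590×(2.998×10^8 m/s)×17.5×10^-6 s)
= 1.2385 × (7904.6 m) = 9.79 km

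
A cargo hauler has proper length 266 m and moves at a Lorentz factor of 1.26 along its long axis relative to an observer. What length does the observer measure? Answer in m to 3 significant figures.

γ = 1.26 (given)
Length contraction: L = L₀/γ = 266/1.26 = 211 m

L ≈ 211 m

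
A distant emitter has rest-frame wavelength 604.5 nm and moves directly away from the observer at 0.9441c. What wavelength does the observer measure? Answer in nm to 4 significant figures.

Relativistic Doppler: λ_obs = λ_src √((1+β)/(1−β))
= 604.5 × √(1.94410/0.0559000) = 604.5 × 5.89730 = 3565 nm

λ_obs ≈ 3565 nm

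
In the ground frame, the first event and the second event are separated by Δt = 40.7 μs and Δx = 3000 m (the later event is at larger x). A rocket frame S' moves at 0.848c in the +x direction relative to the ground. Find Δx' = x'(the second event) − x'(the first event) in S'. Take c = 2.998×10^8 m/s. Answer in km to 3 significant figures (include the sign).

Δx' ≈ -13.9 km

γ = 1/√(1 − 0.848²) = 1.8868
Δx' = γ(Δx − vΔt) = 1.8868 × (3000 m − 0.848×(2.998×10^8 m/s)×40.7×10^-6 s)
= 1.8868 × (-7347.2 m) = -13.9 km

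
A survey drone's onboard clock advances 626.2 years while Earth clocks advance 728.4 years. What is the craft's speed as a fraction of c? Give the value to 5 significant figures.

γ = Δt/τ₀ = 728.4/626.2 = 1.163207
β = √(1 − 1/γ²) = √(1 − 1/1.163207²) = 0.51081

β ≈ 0.51081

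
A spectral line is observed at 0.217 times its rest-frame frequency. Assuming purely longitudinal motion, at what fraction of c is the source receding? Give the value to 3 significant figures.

f_obs/f_src = √((1−β)/(1+β)) = 0.217  ⇒  (1−β)/(1+β) = 0.047089
β = |1 − D²|/(1 + D²) = |1 − 0.047089|/(1 + 0.047089) = 0.910

β ≈ 0.910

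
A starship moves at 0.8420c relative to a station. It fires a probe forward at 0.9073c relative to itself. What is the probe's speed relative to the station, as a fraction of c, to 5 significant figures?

u ≈ 0.99170c

Relativistic velocity addition: u = (u' + v)/(1 + u'v/c²)
= (0.9073 + 0.8420)/(1 + 0.9073×0.8420) = 1.7493/1.763947 = 0.99170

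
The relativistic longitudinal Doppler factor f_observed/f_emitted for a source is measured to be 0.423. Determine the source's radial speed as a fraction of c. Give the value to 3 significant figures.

f_obs/f_src = √((1−β)/(1+β)) = 0.423  ⇒  (1−β)/(1+β) = 0.17893
β = |1 − D²|/(1 + D²) = |1 − 0.17893|/(1 + 0.17893) = 0.696

β ≈ 0.696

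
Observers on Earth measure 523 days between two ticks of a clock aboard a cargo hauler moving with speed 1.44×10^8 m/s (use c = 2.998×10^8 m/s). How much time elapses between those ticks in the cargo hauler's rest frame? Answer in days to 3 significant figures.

τ₀ ≈ 459 days

β = v/c = 1.44×10^8 / 2.998×10^8 = 0.48032
γ = 1/√(1 − 0.48032²) = 1.1401
Proper time: τ₀ = Δt/γ = 523/1.1401 = 459 days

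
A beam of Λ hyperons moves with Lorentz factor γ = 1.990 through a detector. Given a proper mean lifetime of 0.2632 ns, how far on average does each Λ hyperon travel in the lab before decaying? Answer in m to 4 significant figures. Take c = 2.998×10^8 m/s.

d ≈ 0.1358 m

β = √(1 − 1/γ²) = √(1 − 1/1.990²) = 0.864570
Dilated lifetime: Δt = γτ₀ = 1.990 × 0.2632 ns = 0.523768 ns
d = vΔt = 0.864570c × 0.523768 ns = 2.59198×10^8 m/s × 5.23768×10^-10 s = 0.1358 m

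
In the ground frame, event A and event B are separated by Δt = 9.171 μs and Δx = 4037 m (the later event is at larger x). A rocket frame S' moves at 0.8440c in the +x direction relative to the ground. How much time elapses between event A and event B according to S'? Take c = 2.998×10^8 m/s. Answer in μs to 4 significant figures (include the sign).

γ = 1/√(1 − 0.8440²) = 1.86448
Δt' = γ(Δt − vΔx/c²) = 1.86448 × (9.171 μs − 0.8440×4037 m / (2.998×10^8 m/s))
= 1.86448 × (-2.19400 μs) = -4.091 μs

Δt' ≈ -4.091 μs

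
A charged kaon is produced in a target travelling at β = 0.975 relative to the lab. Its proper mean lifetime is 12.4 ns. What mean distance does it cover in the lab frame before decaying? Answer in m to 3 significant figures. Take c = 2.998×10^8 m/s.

d ≈ 16.3 m

γ = 1/√(1 − 0.975²) = 4.5004
Dilated lifetime: Δt = γτ₀ = 4.5004 × 12.4 ns = 55.804 ns
d = vΔt = 0.975c × 55.804 ns = 2.9230×10^8 m/s × 5.5804×10^-8 s = 16.3 m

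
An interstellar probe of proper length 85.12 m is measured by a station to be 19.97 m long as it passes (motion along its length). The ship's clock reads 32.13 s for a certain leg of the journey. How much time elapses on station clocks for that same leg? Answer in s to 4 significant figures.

Length contraction ⇒ γ = L₀/L = 85.12/19.97 = 4.26239
Time dilation: Δt = γτ₀ = 4.26239 × 32.13 s = 137.0 s

Δt ≈ 137.0 s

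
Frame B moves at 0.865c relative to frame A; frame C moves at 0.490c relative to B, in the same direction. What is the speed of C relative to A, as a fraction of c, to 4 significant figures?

u ≈ 0.9516c

Compose boost 2: (0.490 + 0.865)/(1 + 0.490×0.865) = 1.355/1.42385 = 0.9516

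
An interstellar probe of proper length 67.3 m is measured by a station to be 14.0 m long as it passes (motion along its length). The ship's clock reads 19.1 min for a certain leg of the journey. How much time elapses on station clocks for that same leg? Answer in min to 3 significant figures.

Length contraction ⇒ γ = L₀/L = 67.3/14.0 = 4.8071
Time dilation: Δt = γτ₀ = 4.8071 × 19.1 min = 91.8 min

Δt ≈ 91.8 min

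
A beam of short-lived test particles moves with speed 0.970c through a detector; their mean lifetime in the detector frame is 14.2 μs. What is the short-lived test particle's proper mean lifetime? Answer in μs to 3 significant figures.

γ = 1/√(1 − 0.970²) = 4.1135
Proper time: τ₀ = Δt/γ = 14.2/4.1135 = 3.45 μs

τ₀ ≈ 3.45 μs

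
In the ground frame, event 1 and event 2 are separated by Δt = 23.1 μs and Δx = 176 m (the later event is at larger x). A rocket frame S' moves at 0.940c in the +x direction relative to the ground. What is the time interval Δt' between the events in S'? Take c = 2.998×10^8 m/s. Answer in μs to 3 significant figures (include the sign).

Δt' ≈ 66.1 μs

γ = 1/√(1 − 0.940²) = 2.9311
Δt' = γ(Δt − vΔx/c²) = 2.9311 × (23.1 μs − 0.940×176 m / (2.998×10^8 m/s))
= 2.9311 × (22.548 μs) = 66.1 μs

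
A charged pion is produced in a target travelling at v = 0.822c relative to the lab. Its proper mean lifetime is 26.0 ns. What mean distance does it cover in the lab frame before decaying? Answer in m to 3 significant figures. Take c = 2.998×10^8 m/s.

γ = 1/√(1 − 0.822²) = 1.7560
Dilated lifetime: Δt = γτ₀ = 1.7560 × 26.0 ns = 45.655 ns
d = vΔt = 0.822c × 45.655 ns = 2.4644×10^8 m/s × 4.5655×10^-8 s = 11.3 m

d ≈ 11.3 m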